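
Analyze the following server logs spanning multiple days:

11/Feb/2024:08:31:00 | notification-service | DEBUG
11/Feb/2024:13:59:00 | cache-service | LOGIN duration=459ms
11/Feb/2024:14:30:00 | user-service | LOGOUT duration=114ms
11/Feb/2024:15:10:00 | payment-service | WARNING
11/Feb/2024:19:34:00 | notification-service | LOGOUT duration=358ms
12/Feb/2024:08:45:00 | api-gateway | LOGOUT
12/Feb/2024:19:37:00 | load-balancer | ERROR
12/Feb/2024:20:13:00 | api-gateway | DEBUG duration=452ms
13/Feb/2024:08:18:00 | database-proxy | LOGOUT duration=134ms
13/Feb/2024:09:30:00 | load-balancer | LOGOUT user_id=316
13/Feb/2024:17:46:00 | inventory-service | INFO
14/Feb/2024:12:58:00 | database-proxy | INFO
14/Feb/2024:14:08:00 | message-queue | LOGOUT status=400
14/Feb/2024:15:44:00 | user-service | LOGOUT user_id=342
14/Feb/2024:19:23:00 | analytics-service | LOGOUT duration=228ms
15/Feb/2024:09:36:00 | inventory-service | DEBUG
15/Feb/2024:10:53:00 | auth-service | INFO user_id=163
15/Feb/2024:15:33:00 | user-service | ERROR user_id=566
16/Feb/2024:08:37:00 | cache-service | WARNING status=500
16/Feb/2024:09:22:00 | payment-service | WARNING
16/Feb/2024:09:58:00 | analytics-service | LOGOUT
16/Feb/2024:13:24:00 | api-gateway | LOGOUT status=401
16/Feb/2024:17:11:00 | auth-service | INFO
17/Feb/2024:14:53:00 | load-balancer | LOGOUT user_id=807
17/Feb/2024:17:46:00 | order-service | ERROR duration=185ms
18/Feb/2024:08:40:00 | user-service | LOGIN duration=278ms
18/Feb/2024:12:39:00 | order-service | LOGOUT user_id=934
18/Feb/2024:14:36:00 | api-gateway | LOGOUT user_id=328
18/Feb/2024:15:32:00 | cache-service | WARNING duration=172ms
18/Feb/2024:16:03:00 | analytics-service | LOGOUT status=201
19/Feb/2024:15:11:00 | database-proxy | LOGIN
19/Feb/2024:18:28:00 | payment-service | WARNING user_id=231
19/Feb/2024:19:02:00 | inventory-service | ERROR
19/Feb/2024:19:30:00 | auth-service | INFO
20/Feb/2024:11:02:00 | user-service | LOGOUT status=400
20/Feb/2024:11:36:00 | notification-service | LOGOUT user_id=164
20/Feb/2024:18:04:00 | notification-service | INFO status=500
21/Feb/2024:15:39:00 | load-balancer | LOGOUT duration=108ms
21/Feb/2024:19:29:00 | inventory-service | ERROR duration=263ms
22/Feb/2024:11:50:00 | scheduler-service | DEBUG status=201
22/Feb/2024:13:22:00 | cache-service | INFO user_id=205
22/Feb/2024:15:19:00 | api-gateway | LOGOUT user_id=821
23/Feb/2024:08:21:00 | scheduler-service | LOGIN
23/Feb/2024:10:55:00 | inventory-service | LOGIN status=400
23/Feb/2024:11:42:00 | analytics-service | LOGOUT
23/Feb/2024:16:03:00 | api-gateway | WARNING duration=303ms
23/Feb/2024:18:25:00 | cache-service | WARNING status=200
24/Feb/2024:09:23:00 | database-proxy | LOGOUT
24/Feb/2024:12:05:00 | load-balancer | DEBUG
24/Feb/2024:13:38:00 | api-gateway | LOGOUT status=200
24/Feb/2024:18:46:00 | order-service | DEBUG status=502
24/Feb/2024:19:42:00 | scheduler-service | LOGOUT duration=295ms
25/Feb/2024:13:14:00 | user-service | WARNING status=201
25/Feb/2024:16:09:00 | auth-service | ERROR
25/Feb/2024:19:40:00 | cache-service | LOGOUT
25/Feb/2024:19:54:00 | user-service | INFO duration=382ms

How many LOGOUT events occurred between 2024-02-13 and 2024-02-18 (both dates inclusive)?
11

To filter by date range:

1. Date range: 2024-02-13 through 2024-02-18, both dates inclusive
2. Filter for LOGOUT events whose date falls in this range
3. Count matching events: 11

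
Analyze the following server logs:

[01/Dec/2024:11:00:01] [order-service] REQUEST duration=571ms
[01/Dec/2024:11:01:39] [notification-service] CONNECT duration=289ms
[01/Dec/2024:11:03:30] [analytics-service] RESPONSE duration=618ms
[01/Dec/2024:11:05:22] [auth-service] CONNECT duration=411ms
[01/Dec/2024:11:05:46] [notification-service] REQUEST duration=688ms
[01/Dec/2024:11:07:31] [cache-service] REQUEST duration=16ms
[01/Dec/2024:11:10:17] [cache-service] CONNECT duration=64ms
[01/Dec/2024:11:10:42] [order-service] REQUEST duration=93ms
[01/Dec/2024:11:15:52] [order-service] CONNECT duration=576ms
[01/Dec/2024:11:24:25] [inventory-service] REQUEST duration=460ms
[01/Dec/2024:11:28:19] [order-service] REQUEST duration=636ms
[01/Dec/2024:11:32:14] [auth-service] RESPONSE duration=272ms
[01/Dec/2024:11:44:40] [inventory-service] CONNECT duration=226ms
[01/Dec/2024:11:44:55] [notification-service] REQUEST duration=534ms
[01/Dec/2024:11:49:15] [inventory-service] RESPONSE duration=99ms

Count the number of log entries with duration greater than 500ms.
6

To count timeouts:

1. Threshold: 500ms
2. Extract duration from each log entry
3. Count entries where duration > 500
4. Timeout count: 6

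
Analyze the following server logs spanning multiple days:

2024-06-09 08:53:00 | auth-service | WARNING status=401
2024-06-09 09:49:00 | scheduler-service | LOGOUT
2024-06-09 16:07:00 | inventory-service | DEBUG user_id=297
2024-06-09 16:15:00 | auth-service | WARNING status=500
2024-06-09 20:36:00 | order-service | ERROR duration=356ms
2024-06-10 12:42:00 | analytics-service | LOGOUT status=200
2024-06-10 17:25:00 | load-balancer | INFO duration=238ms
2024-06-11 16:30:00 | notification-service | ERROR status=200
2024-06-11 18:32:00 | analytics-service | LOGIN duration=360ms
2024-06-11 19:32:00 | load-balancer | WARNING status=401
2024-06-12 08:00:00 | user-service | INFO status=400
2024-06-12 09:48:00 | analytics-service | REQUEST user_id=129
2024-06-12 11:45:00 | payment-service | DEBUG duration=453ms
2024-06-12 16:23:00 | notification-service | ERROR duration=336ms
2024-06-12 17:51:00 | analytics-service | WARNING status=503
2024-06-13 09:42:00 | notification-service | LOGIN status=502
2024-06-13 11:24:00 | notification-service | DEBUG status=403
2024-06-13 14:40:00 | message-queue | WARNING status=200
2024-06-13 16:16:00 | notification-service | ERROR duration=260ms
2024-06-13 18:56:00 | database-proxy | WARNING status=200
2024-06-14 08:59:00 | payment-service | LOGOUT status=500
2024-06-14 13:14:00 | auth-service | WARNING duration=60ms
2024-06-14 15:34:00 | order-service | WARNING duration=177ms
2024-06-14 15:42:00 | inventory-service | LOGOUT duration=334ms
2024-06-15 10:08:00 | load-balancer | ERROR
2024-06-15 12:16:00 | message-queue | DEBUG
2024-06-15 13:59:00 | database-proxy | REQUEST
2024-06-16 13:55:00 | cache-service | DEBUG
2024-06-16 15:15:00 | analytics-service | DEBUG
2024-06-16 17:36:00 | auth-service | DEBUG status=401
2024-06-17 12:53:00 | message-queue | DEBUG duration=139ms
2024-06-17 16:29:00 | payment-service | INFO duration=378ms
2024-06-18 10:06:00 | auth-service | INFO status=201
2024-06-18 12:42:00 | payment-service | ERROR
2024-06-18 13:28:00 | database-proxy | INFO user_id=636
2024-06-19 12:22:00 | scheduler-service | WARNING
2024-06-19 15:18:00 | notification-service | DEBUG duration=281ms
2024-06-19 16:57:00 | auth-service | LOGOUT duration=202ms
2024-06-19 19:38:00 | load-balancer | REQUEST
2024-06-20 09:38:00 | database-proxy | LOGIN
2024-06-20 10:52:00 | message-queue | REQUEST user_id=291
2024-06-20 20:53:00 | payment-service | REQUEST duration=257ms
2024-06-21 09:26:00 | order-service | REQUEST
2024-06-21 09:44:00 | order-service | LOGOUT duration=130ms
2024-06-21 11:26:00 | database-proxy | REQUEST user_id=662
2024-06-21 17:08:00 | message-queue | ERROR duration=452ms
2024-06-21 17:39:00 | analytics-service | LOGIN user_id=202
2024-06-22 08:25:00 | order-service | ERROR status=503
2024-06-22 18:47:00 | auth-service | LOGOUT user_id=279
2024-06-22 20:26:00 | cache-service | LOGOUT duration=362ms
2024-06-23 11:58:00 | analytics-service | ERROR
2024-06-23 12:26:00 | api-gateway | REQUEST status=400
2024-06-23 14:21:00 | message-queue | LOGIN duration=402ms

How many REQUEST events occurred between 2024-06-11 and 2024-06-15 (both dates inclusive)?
2

To filter by date range:

1. Date range: 2024-06-11 through 2024-06-15, both dates inclusive
2. Filter for REQUEST events whose date falls in this range
3. Count matching events: 2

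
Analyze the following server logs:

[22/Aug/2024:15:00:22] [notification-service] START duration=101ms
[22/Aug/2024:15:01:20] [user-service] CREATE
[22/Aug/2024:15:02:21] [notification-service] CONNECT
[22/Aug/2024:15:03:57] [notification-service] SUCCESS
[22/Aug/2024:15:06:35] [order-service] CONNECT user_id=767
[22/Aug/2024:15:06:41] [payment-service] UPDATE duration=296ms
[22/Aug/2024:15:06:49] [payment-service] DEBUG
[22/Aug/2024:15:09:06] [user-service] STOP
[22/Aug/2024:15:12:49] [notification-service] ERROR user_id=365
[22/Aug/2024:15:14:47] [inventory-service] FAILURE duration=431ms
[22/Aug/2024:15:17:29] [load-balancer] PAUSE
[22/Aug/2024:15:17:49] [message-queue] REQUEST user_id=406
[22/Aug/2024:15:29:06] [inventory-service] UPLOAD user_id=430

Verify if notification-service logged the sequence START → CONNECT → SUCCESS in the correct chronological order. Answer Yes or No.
Yes

To verify sequence order:

1. Find all events in sequence START → CONNECT → SUCCESS for notification-service
2. Extract their timestamps
3. Check if timestamps are in ascending order
4. Result: Yes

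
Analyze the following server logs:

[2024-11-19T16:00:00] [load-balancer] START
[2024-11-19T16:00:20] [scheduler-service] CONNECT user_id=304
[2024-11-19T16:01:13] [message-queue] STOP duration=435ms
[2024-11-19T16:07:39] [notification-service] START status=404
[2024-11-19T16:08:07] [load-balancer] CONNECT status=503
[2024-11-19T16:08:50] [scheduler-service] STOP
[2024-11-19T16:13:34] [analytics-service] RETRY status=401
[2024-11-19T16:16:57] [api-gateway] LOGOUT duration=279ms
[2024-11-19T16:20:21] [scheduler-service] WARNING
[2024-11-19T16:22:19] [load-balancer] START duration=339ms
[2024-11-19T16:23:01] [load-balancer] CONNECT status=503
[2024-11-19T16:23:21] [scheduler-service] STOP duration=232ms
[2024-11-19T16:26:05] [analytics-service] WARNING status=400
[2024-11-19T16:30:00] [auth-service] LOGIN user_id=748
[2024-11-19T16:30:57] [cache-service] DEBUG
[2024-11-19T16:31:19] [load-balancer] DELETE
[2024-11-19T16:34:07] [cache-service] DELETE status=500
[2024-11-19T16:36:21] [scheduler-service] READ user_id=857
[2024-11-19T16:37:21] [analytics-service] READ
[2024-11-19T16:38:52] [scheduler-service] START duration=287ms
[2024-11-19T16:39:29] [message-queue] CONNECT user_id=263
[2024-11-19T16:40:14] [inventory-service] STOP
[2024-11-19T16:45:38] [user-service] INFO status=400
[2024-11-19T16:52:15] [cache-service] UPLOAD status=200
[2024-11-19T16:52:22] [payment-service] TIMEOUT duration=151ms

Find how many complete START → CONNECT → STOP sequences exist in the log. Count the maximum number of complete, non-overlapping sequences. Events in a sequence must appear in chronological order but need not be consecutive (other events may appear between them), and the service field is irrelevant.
4

To count sequences:

1. Look for pattern: START → CONNECT → STOP
2. Greedily scan the log in chronological order, matching each sequence element in turn (ignoring service)
3. Each time the full pattern completes, increment the count and restart matching from the next event
4. Complete non-overlapping sequences found: 4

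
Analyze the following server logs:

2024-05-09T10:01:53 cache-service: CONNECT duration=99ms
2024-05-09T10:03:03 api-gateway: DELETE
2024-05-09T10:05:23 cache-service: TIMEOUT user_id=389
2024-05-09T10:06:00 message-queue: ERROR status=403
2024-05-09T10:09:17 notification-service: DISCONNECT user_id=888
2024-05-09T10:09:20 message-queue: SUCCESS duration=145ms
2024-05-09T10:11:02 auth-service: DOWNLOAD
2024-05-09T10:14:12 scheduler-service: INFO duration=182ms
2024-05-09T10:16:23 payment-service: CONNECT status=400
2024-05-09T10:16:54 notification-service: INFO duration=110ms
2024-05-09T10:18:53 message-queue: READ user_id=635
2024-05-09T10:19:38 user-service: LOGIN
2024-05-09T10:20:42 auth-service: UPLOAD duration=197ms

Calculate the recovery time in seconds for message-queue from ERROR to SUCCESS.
200

To calculate recovery time:

1. Find ERROR event for message-queue: 2024-05-09T10:06:00
2. Find next SUCCESS event for message-queue: 2024-05-09T10:09:20
3. Recovery time: 2024-05-09T10:09:20 - 2024-05-09T10:06:00 = 200 seconds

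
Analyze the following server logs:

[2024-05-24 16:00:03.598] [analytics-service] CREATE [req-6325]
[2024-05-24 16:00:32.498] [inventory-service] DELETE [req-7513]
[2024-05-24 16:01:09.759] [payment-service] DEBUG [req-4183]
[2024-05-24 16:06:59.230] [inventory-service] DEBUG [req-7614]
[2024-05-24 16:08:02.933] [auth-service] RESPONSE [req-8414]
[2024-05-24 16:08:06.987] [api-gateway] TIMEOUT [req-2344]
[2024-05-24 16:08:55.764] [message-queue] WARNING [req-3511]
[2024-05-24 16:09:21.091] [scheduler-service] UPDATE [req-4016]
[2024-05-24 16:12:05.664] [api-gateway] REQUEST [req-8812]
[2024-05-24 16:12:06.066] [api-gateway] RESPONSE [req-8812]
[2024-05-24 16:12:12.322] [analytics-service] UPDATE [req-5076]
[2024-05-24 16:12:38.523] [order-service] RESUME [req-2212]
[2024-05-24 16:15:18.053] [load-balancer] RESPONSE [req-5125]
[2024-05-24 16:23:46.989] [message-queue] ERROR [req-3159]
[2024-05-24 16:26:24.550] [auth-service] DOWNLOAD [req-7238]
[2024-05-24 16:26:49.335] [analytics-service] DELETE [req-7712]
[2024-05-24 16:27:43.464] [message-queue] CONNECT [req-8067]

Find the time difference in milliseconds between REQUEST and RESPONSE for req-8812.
402

To calculate latency:

1. Find REQUEST with id req-8812: 2024-05-24 16:12:05.664
2. Find RESPONSE with id req-8812: 2024-05-24 16:12:06.066
3. Latency: 2024-05-24 16:12:06.066 - 2024-05-24 16:12:05.664 = 402ms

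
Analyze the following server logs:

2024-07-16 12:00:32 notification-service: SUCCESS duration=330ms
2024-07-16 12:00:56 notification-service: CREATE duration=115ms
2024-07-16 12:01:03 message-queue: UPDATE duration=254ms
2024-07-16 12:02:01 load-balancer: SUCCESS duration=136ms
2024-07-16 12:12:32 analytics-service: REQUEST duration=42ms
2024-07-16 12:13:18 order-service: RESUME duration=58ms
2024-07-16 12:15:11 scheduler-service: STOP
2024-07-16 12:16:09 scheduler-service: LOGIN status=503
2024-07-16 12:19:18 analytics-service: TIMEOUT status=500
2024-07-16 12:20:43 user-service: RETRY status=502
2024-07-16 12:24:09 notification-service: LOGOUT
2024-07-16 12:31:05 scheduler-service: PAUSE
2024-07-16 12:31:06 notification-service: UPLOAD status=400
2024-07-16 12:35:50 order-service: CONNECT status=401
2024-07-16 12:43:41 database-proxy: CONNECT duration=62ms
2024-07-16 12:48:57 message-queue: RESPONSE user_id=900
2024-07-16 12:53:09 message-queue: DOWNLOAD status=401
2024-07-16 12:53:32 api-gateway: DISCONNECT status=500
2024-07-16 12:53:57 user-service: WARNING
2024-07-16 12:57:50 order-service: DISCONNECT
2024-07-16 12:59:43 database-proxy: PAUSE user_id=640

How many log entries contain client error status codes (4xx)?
3

To find matching entries:

1. Pattern to match: client error status codes (4xx)
2. Scan each log entry for the pattern
3. Count matches: 3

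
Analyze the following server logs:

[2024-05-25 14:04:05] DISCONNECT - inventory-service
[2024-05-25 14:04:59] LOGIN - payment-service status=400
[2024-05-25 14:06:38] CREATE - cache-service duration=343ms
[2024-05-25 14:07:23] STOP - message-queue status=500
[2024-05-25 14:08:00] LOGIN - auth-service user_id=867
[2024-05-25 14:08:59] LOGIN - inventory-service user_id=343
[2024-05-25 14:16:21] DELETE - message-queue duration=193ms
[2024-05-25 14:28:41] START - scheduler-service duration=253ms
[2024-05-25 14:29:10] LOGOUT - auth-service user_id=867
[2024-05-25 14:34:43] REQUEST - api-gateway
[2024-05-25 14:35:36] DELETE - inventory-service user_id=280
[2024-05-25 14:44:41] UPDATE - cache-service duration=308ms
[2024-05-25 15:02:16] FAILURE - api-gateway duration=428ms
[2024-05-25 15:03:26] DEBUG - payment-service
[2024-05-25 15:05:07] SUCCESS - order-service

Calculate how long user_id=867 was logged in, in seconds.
1270

To calculate session duration:

1. Find LOGIN event for user_id=867: 2024-05-25 14:08:00
2. Find LOGOUT event for user_id=867: 2024-05-25 14:29:10
3. Session duration: 2024-05-25 14:29:10 - 2024-05-25 14:08:00 = 1270 seconds (21 minutes)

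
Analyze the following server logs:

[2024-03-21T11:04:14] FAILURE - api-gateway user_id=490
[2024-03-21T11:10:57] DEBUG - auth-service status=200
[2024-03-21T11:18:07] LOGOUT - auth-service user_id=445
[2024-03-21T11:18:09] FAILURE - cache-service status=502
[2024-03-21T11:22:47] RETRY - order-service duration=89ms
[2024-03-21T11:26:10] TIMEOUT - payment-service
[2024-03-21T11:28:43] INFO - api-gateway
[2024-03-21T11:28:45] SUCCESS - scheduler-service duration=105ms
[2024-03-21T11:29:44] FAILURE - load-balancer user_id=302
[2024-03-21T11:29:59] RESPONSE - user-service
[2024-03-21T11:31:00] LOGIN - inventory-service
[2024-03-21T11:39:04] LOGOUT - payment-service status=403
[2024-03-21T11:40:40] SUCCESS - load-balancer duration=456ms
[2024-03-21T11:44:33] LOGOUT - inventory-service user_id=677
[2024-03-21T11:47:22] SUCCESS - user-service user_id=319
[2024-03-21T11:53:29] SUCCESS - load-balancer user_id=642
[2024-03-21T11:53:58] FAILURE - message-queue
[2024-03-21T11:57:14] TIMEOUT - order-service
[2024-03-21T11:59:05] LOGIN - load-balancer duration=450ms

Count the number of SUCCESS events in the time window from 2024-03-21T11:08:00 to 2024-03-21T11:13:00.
0

To count events in the time window:

1. Window boundaries: 2024-03-21T11:08:00 to 2024-03-21T11:13:00
2. Filter for SUCCESS events within this window
3. Count matching events: 0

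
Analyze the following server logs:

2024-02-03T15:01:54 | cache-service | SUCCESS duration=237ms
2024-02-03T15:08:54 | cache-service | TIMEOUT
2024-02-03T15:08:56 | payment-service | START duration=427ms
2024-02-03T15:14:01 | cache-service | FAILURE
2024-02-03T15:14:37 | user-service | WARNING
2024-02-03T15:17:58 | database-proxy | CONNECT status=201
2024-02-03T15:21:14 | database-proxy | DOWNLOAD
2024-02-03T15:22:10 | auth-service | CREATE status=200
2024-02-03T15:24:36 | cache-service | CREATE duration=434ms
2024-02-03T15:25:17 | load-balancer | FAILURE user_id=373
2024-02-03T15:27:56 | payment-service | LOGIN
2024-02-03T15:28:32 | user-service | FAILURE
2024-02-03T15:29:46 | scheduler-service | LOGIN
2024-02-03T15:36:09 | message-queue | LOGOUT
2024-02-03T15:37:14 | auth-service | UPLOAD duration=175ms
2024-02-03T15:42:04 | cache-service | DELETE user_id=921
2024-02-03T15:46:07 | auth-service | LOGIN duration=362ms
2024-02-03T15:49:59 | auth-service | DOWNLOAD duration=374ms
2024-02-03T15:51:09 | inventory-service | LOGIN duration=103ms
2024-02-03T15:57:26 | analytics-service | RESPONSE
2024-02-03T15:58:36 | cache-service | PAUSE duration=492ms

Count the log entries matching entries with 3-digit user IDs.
2

To find matching entries:

1. Pattern to match: entries with 3-digit user IDs
2. Scan each log entry for the pattern
3. Count matches: 2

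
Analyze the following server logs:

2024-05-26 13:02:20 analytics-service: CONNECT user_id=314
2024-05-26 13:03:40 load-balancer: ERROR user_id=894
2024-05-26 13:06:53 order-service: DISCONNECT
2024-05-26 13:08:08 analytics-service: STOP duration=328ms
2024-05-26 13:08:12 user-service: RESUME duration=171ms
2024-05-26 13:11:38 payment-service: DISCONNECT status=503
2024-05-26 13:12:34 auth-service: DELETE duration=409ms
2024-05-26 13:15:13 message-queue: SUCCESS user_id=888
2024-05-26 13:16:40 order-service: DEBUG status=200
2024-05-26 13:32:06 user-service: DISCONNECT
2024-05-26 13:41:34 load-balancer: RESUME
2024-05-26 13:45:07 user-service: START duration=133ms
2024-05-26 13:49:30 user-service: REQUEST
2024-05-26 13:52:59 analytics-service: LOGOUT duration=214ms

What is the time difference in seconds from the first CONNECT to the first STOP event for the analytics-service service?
348

To find the time between events:

1. Locate the first CONNECT event for analytics-service: 2024-05-26 13:02:20
2. Locate the first STOP event for analytics-service: 2024-05-26 13:08:08
3. Calculate the difference: 2024-05-26 13:08:08 - 2024-05-26 13:02:20 = 348 seconds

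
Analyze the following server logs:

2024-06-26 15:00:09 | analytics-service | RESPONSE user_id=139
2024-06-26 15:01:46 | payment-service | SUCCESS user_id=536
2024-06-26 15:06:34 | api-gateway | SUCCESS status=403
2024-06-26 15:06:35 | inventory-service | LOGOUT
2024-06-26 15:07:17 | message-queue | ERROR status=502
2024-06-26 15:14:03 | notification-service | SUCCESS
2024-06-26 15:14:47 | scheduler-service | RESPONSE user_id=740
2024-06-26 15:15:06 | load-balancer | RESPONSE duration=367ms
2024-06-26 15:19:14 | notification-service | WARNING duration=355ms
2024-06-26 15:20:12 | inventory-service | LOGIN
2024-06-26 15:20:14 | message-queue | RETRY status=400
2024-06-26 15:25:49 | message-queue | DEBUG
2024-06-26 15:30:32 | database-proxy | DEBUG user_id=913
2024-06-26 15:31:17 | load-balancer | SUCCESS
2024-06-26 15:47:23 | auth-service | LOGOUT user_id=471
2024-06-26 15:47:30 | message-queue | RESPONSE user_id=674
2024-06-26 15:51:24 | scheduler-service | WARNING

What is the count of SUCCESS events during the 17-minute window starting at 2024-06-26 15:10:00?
1

To count events in the time window:

1. Window boundaries: 2024-06-26 15:10:00 to 2024-06-26 15:27:00
2. Filter for SUCCESS events within this window
3. Count matching events: 1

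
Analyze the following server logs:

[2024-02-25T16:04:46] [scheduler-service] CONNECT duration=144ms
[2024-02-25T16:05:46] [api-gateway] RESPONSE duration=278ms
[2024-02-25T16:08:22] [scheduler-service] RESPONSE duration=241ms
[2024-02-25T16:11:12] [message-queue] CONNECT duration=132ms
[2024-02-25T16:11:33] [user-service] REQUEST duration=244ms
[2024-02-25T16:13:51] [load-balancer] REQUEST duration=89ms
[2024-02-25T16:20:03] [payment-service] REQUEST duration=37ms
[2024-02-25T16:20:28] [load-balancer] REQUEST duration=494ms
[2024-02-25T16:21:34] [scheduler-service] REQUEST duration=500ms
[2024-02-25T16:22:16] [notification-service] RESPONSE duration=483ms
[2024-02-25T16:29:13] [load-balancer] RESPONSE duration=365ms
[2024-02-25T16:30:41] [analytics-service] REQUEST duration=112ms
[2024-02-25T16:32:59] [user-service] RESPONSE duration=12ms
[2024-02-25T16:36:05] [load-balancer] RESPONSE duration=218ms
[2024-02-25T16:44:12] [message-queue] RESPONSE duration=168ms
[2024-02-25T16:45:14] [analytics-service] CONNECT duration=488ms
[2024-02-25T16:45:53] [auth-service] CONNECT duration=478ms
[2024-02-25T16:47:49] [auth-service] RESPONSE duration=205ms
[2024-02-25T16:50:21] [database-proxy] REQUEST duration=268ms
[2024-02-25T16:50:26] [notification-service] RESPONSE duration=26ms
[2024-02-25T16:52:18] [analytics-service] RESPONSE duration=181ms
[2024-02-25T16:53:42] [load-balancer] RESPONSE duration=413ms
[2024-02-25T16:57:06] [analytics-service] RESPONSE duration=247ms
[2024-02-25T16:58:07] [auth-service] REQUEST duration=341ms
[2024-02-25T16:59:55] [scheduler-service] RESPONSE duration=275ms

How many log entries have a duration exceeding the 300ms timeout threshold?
8

To count timeouts:

1. Threshold: 300ms
2. Extract duration from each log entry
3. Count entries where duration > 300
4. Timeout count: 8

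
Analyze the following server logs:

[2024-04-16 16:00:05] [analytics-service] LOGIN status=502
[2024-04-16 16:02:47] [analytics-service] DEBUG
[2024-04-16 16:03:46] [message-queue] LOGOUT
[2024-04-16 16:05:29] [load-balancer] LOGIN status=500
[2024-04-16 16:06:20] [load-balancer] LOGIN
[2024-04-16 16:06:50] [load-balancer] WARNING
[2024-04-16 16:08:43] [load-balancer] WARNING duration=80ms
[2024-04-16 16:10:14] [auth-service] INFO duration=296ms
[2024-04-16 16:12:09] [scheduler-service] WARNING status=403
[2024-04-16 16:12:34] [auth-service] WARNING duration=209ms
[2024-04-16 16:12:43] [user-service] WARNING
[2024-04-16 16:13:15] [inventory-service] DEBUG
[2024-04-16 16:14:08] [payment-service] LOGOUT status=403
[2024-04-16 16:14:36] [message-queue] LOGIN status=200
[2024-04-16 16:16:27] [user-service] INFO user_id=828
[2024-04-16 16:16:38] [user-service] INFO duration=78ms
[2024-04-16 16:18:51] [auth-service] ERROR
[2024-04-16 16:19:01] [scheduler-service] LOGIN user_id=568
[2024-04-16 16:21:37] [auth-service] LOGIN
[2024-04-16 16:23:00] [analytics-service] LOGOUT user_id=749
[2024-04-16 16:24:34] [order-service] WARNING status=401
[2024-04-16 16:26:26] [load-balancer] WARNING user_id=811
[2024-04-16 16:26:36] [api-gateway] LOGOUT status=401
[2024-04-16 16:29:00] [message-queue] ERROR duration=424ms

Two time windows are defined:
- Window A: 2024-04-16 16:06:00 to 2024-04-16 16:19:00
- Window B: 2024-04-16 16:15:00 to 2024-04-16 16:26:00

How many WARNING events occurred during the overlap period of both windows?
0

To find overlap events:

1. Window A: 2024-04-16 16:06:00 to 2024-04-16 16:19:00
2. Window B: 2024-04-16 16:15:00 to 2024-04-16 16:26:00
3. Overlap period: 2024-04-16 16:15:00 to 2024-04-16 16:19:00
4. Count WARNING events in overlap: 0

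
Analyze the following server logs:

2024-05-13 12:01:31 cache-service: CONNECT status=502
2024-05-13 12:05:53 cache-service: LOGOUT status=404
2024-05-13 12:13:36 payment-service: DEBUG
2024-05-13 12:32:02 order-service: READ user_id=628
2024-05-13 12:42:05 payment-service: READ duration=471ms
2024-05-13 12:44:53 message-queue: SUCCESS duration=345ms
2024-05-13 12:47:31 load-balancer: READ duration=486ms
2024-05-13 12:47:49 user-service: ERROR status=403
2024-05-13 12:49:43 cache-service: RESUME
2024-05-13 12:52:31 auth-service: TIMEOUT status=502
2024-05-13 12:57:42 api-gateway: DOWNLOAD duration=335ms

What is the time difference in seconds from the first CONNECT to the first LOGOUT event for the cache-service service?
262

To find the time between events:

1. Locate the first CONNECT event for cache-service: 2024-05-13 12:01:31
2. Locate the first LOGOUT event for cache-service: 2024-05-13 12:05:53
3. Calculate the difference: 2024-05-13 12:05:53 - 2024-05-13 12:01:31 = 262 seconds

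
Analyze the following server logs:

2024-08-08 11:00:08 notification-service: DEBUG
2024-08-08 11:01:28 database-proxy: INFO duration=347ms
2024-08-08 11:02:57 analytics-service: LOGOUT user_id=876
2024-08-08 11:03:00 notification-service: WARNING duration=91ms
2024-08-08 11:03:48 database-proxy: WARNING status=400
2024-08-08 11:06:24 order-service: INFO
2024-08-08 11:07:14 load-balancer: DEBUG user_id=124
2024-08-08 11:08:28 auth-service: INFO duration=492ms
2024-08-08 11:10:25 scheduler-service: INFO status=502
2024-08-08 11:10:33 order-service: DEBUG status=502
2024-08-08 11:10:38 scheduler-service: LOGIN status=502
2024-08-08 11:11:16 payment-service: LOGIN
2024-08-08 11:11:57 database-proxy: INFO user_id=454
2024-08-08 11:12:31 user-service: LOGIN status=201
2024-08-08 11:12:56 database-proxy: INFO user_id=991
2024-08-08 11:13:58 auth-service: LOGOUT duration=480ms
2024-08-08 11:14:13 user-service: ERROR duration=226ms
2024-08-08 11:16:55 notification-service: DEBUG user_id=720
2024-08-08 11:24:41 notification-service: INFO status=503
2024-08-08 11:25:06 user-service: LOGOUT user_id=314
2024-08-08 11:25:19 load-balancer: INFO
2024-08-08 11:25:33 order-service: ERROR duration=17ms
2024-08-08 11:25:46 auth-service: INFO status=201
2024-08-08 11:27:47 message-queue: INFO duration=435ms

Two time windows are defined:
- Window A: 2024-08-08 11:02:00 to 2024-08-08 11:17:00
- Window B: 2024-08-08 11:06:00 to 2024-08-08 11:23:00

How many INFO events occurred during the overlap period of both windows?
5

To find overlap events:

1. Window A: 2024-08-08 11:02:00 to 2024-08-08 11:17:00
2. Window B: 2024-08-08 11:06:00 to 2024-08-08 11:23:00
3. Overlap period: 2024-08-08 11:06:00 to 2024-08-08 11:17:00
4. Count INFO events in overlap: 5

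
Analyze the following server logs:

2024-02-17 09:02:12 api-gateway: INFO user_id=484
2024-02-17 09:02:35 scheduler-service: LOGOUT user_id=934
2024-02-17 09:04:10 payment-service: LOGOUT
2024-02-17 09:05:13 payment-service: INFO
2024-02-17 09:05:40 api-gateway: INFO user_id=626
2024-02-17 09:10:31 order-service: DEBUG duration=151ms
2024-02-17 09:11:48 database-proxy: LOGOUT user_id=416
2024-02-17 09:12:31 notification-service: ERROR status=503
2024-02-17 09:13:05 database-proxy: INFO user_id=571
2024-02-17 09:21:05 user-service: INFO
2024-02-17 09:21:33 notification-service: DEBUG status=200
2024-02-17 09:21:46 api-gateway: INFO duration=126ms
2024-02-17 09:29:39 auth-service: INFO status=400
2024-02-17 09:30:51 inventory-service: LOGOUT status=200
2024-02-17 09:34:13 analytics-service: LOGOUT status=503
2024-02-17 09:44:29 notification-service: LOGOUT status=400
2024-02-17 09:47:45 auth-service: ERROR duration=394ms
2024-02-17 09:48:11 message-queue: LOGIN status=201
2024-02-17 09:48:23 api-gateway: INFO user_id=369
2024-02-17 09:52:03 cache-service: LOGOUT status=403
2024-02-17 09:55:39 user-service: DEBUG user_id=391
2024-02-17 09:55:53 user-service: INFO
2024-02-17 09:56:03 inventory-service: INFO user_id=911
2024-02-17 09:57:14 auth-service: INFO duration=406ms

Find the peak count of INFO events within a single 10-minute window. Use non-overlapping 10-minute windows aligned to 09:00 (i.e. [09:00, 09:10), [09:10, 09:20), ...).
3

To find the burst window:

1. Divide the log period into non-overlapping 10-minute windows starting at 09:00
2. Count INFO events in each window
3. Find the window with maximum count
4. Maximum events in a window: 3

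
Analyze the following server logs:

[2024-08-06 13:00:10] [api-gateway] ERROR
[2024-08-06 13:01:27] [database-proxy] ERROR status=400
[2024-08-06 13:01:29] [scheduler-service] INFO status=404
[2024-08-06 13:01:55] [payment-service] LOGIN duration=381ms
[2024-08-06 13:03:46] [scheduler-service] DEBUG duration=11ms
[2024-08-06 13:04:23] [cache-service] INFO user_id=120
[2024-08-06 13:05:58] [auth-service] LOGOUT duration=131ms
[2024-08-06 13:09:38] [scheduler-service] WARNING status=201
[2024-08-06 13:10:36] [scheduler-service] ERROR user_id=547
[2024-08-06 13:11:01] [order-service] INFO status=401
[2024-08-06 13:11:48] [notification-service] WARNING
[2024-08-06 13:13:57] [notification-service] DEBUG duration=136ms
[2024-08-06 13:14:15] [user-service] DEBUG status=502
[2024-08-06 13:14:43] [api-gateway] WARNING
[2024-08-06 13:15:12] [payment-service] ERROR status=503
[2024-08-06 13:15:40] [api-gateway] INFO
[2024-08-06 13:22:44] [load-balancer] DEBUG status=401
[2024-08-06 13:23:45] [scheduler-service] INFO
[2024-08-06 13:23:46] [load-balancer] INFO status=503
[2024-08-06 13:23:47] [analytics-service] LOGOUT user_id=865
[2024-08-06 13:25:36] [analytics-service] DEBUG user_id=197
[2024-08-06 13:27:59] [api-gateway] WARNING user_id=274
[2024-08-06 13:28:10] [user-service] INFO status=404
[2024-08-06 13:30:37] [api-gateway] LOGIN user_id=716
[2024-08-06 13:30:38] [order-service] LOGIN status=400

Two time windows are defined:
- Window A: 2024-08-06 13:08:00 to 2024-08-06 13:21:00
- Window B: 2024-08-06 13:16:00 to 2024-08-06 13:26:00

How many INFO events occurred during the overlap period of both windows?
0

To find overlap events:

1. Window A: 2024-08-06 13:08:00 to 2024-08-06 13:21:00
2. Window B: 2024-08-06 13:16:00 to 2024-08-06 13:26:00
3. Overlap period: 2024-08-06 13:16:00 to 2024-08-06 13:21:00
4. Count INFO events in overlap: 0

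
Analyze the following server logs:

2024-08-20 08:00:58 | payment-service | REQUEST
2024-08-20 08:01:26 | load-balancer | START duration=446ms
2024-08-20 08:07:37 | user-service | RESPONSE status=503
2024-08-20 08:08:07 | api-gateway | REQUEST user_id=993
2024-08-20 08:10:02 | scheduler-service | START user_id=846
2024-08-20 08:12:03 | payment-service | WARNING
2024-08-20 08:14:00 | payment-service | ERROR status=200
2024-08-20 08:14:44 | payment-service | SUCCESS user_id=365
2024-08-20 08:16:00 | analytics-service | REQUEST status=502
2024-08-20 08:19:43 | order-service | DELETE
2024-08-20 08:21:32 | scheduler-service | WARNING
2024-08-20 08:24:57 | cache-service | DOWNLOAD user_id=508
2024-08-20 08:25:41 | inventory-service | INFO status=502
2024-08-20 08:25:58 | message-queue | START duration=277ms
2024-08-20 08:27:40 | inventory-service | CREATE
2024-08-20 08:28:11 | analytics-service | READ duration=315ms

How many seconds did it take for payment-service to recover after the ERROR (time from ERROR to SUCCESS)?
44

To calculate recovery time:

1. Find ERROR event for payment-service: 2024-08-20 08:14:00
2. Find next SUCCESS event for payment-service: 2024-08-20 08:14:44
3. Recovery time: 2024-08-20 08:14:44 - 2024-08-20 08:14:00 = 44 seconds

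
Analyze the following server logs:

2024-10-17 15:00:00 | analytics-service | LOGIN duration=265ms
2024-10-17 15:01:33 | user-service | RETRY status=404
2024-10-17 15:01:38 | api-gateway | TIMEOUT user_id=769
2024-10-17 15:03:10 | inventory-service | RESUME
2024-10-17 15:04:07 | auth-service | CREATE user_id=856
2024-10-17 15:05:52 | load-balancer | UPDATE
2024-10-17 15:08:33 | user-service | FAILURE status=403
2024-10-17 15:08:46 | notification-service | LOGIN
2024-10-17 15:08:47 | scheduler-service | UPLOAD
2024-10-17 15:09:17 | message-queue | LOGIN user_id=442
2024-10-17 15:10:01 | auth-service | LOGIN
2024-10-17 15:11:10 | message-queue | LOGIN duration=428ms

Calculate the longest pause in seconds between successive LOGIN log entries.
526

To find the longest gap:

1. Extract all LOGIN events in chronological order
2. Calculate time differences between consecutive events
3. Find the maximum difference
4. Longest gap: 526 seconds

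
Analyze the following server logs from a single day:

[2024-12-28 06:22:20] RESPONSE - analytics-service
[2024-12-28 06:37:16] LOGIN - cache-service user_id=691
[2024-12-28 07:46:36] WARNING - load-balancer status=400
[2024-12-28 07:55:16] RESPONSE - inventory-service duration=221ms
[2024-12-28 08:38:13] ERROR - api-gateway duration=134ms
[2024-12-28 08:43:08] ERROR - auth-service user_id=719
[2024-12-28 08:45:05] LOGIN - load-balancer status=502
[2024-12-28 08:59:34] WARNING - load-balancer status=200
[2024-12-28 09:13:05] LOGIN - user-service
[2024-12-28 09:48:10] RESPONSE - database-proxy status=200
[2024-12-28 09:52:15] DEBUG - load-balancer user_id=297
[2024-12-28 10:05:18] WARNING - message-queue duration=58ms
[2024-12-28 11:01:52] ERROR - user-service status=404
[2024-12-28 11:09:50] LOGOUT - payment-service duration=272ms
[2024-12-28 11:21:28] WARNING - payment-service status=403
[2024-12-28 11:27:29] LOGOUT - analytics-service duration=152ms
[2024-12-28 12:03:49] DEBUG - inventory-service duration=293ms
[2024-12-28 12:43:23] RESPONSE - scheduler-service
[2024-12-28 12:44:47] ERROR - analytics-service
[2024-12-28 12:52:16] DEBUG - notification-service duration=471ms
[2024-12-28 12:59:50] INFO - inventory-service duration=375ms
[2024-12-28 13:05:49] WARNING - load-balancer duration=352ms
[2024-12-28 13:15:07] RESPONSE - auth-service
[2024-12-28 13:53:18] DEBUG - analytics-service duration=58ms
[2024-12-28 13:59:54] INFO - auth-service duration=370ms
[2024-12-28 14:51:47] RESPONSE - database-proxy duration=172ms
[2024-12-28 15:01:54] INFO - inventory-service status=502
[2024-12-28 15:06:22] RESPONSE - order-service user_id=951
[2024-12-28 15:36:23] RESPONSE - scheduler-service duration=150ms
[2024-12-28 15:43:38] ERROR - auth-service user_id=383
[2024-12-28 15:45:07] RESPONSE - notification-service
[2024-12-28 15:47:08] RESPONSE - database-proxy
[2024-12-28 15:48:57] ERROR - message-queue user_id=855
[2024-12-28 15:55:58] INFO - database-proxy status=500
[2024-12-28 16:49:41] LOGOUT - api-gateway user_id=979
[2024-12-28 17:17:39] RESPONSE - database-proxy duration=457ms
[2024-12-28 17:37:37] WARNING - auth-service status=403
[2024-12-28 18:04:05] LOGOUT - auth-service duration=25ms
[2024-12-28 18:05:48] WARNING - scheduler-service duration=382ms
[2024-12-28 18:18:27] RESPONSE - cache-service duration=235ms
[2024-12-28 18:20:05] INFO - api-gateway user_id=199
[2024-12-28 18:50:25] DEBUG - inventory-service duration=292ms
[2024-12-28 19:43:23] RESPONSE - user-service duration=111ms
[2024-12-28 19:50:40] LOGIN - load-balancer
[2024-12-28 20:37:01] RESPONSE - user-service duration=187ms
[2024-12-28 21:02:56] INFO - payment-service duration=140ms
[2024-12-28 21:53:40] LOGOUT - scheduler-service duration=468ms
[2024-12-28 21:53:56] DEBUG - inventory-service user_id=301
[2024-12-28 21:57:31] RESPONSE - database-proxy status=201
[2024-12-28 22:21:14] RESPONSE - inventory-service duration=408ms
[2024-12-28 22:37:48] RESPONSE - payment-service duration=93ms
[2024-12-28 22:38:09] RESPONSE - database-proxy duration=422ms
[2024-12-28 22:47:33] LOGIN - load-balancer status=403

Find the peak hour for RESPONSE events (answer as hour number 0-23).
15

To find the peak hour:

1. Group all RESPONSE events by hour
2. Count events in each hour
3. Find hour with maximum count
4. Peak hour: 15 (with 4 events)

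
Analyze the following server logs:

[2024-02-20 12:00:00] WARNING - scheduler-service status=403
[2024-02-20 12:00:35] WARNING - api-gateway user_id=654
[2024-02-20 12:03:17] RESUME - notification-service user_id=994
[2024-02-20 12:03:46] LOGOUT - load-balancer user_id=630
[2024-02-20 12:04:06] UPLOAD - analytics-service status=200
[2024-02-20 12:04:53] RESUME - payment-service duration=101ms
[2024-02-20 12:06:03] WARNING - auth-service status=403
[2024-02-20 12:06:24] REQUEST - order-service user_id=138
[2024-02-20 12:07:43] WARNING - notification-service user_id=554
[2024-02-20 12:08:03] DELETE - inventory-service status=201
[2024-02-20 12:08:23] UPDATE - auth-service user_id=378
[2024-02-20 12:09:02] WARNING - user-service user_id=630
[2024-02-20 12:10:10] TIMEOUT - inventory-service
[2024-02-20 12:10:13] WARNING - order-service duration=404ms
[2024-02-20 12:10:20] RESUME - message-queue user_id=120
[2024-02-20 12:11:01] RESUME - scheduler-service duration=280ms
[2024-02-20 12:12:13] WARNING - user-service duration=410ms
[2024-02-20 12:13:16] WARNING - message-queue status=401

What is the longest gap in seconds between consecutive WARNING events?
328

To find the longest gap:

1. Extract all WARNING events in chronological order
2. Calculate time differences between consecutive events
3. Find the maximum difference
4. Longest gap: 328 seconds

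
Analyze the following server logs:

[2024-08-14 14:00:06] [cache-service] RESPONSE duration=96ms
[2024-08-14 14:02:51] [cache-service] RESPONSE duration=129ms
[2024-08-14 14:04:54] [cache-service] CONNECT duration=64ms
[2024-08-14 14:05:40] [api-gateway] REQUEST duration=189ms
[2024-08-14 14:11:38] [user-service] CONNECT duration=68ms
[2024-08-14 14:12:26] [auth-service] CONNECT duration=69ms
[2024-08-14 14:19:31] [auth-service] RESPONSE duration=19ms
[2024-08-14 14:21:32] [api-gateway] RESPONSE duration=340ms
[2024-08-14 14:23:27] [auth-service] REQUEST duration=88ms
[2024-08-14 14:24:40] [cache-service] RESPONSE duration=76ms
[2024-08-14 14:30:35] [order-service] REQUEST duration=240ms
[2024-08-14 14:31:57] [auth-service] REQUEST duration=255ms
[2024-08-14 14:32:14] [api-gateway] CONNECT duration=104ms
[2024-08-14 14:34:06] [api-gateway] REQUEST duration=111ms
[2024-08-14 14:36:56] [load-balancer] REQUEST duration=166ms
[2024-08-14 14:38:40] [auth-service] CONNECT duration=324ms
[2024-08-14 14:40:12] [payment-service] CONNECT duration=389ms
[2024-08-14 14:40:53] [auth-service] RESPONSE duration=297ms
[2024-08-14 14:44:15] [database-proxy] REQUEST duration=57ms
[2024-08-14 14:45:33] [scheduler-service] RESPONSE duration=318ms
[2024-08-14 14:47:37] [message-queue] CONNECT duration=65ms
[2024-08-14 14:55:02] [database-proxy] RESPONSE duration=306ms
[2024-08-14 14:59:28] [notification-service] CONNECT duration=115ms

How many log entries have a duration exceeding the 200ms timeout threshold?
8

To count timeouts:

1. Threshold: 200ms
2. Extract duration from each log entry
3. Count entries where duration > 200
4. Timeout count: 8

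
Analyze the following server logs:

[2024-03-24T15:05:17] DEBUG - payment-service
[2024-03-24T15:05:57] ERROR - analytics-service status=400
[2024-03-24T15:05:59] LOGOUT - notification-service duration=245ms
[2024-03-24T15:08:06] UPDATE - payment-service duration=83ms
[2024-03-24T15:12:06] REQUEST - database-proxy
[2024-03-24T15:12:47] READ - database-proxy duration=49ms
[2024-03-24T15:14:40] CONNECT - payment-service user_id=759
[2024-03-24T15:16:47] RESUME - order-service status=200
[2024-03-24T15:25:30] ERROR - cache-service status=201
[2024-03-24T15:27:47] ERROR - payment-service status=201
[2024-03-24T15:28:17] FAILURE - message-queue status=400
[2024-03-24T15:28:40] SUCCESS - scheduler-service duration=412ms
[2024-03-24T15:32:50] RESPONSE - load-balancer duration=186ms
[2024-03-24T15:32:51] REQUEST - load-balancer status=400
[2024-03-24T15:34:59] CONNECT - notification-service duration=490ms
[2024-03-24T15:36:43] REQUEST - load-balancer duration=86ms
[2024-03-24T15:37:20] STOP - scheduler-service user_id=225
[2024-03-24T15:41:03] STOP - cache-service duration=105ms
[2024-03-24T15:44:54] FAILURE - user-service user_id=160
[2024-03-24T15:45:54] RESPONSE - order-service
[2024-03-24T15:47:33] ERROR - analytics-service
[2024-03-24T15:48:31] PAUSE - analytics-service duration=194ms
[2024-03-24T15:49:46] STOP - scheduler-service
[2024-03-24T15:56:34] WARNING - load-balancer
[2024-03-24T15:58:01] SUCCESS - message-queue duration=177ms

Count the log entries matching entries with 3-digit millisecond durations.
7

To find matching entries:

1. Pattern to match: entries with 3-digit millisecond durations
2. Scan each log entry for the pattern
3. Count matches: 7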